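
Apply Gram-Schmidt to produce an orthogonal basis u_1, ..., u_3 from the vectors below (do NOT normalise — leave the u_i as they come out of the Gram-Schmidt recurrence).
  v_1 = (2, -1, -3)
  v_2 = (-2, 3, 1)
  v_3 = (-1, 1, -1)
Orthogonal basis:
  u_1 = (2, -1, -3)
  u_2 = (-4/7, 16/7, -8/7)
  u_3 = (-2/3, -1/3, -1/3)

Apply the Gram-Schmidt recurrence
  u_1 = v_1
  u_i = v_i − Σ_{j<i} ((v_i · u_j) / (u_j · u_j)) · u_j.

Step by step this gives:
  u_1 = (2, -1, -3)
  u_2 = (-4/7, 16/7, -8/7)
  u_3 = (-2/3, -1/3, -1/3)

Orthogonality check:
  u_2 · u_1 = 0 (should be 0)
  u_3 · u_1 = 0 (should be 0)
  u_3 · u_2 = 0 (should be 0)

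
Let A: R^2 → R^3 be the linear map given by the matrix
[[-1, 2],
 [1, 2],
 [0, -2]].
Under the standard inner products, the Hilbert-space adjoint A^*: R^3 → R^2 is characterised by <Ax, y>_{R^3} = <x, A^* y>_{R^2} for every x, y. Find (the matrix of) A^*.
A^* = A^T =
[[-1, 1, 0],
 [2, 2, -2]]

For real matrices with standard dot products, the defining identity <Ax, y> = <x, A^* y> gives (Ax)^T y = x^T (A^*) y, i.e. x^T A^T y = x^T (A^*) y. Since this holds for all x, y, we must have A^* = A^T. Therefore
A^* =
[[-1, 1, 0],
 [2, 2, -2]].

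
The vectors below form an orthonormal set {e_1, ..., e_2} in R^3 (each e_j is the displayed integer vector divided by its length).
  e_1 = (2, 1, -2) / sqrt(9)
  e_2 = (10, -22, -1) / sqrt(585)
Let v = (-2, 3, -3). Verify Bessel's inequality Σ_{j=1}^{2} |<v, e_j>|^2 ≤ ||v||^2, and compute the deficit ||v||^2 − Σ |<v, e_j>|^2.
Σ |<v, e_j>|^2 = 946/65; ||v||^2 = 22; deficit = 484/65

Write each e_j = u_j / sqrt(<u_j, u_j>) where u_j is the displayed integer vector. Then <v, e_j> = <v, u_j> / sqrt(<u_j, u_j>), so |<v, e_j>|^2 = <v, u_j>^2 / <u_j, u_j>.
Coefficients: <v, e_1> = 5/sqrt(9), <v, e_2> = -83/sqrt(585).
Square and sum: Σ |<v, e_j>|^2 = 946/65.
Compute ||v||^2 = v·v = 22.
Deficit = 22 − 946/65 = 484/65 ≥ 0, confirming Bessel's inequality. (The deficit equals ||v − Σ <v,e_j> e_j||^2, the squared distance from v to span{e_j}.)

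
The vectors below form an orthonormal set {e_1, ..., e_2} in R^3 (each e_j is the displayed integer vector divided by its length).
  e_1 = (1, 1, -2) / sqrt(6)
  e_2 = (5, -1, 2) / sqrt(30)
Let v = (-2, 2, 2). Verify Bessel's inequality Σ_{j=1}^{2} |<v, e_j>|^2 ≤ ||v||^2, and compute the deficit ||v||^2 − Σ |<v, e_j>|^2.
Σ |<v, e_j>|^2 = 24/5; ||v||^2 = 12; deficit = 36/5

Write each e_j = u_j / sqrt(<u_j, u_j>) where u_j is the displayed integer vector. Then <v, e_j> = <v, u_j> / sqrt(<u_j, u_j>), so |<v, e_j>|^2 = <v, u_j>^2 / <u_j, u_j>.
Coefficients: <v, e_1> = -4/sqrt(6), <v, e_2> = -8/sqrt(30).
Square and sum: Σ |<v, e_j>|^2 = 24/5.
Compute ||v||^2 = v·v = 12.
Deficit = 12 − 24/5 = 36/5 ≥ 0, confirming Bessel's inequality. (The deficit equals ||v − Σ <v,e_j> e_j||^2, the squared distance from v to span{e_j}.)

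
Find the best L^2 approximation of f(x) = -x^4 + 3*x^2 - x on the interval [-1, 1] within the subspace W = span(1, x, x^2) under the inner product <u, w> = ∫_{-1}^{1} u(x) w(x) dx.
g(x) = 15*x^2/7 - x + 3/35

The best approximation g ∈ W is the orthogonal projection of f onto W. Writing g = a_0 + a_1 x + a_2 x^2, the coefficients solve the normal equations G · a = b where
  G_{ij} = <φ_i, φ_j> and b_i = <f, φ_i>, with φ_0 = 1, φ_1 = x, φ_2 = x^2.
G =
  [2, 0, 2/3]
  [0, 2/3, 0]
  [2/3, 0, 2/5],
b = (8/5, -2/3, 32/35).
Solving gives a_0 = 3/35, a_1 = -1, a_2 = 15/7, so
  g(x) = 15*x^2/7 - x + 3/35.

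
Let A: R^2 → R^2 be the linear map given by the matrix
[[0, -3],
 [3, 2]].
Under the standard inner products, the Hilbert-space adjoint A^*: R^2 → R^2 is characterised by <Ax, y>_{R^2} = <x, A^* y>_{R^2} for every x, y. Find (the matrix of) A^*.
A^* = A^T =
[[0, 3],
 [-3, 2]]

For real matrices with standard dot products, the defining identity <Ax, y> = <x, A^* y> gives (Ax)^T y = x^T (A^*) y, i.e. x^T A^T y = x^T (A^*) y. Since this holds for all x, y, we must have A^* = A^T. Therefore
A^* =
[[0, 3],
 [-3, 2]].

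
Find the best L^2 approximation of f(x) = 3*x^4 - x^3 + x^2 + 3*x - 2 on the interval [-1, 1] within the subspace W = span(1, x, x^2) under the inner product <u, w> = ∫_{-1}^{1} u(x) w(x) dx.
g(x) = 25*x^2/7 + 12*x/5 - 79/35

The best approximation g ∈ W is the orthogonal projection of f onto W. Writing g = a_0 + a_1 x + a_2 x^2, the coefficients solve the normal equations G · a = b where
  G_{ij} = <φ_i, φ_j> and b_i = <f, φ_i>, with φ_0 = 1, φ_1 = x, φ_2 = x^2.
G =
  [2, 0, 2/3]
  [0, 2/3, 0]
  [2/3, 0, 2/5],
b = (-32/15, 8/5, -8/105).
Solving gives a_0 = -79/35, a_1 = 12/5, a_2 = 25/7, so
  g(x) = 25*x^2/7 + 12*x/5 - 79/35.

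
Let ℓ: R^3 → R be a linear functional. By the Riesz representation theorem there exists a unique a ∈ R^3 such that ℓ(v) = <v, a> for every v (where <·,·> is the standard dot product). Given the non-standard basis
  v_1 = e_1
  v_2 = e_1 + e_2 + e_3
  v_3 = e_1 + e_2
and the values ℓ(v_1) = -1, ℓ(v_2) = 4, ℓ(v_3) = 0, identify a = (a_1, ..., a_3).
a = (-1, 1, 4)

Write a = (a_1, ..., a_3) in the standard basis. For each basis vector v_i, ℓ(v_i) = <v_i, a> is a linear equation in the a_j's. Collect the n equations into a matrix system V a = ℓ, where row i of V is v_i (expressed in the standard basis). Since V is invertible (lower-triangular with 1s on the diagonal, up to permutation), solve by back-substitution:
  V =
[[1, 0, 0],
 [1, 1, 1],
 [1, 1, 0]]
  V a = (-1, 4, 0)
Solving gives a = (-1, 1, 4).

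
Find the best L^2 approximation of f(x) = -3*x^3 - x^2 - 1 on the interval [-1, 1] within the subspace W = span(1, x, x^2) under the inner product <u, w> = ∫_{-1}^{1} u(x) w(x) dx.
g(x) = -x^2 - 9*x/5 - 1

The best approximation g ∈ W is the orthogonal projection of f onto W. Writing g = a_0 + a_1 x + a_2 x^2, the coefficients solve the normal equations G · a = b where
  G_{ij} = <φ_i, φ_j> and b_i = <f, φ_i>, with φ_0 = 1, φ_1 = x, φ_2 = x^2.
G =
  [2, 0, 2/3]
  [0, 2/3, 0]
  [2/3, 0, 2/5],
b = (-8/3, -6/5, -16/15).
Solving gives a_0 = -1, a_1 = -9/5, a_2 = -1, so
  g(x) = -x^2 - 9*x/5 - 1.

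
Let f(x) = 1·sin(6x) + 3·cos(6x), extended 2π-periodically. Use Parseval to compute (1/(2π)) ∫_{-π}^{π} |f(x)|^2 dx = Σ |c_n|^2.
Σ |c_n|^2 = 5

Expand |f|^2 and use orthogonality of {sin(nx), cos(mx)} on [-π, π]:
  ∫_{-π}^{π} sin(nx)^2 dx = π, ∫ cos(mx)^2 dx = π, and cross terms integrate to 0.
So ∫_{-π}^{π} f(x)^2 dx = 1^2 · π + 3^2 · π = (1 + 9)π.
Divide by 2π: (1 + 9)/2 = 5.
By Parseval, this equals Σ |c_n|^2.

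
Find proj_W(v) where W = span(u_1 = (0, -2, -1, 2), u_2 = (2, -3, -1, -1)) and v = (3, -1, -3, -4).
proj_W(v) = (159/55, -227/110, -17/55, -409/110)

Set up U = [u_1 | ... | u_2] ∈ R^(4×2). The projector onto W = col(U) is P = U (U^T U)^(-1) U^T.
Compute U^T U =
  [9, 5]
  [5, 15],
and U^T v = (-3, 16).
Solve U^T U · c = U^T v for the coefficients: c = (-25/22, 159/110). The projection is proj_W(v) = U c.
Check: (v - proj_W(v)) · u_1 = 0  (should be 0).
Check: (v - proj_W(v)) · u_2 = 0  (should be 0).
Result: proj_W(v) = (159/55, -227/110, -17/55, -409/110).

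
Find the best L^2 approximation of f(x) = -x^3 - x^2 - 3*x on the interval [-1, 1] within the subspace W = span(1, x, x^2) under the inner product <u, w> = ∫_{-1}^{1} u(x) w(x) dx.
g(x) = -x^2 - 18*x/5

The best approximation g ∈ W is the orthogonal projection of f onto W. Writing g = a_0 + a_1 x + a_2 x^2, the coefficients solve the normal equations G · a = b where
  G_{ij} = <φ_i, φ_j> and b_i = <f, φ_i>, with φ_0 = 1, φ_1 = x, φ_2 = x^2.
G =
  [2, 0, 2/3]
  [0, 2/3, 0]
  [2/3, 0, 2/5],
b = (-2/3, -12/5, -2/5).
Solving gives a_0 = 0, a_1 = -18/5, a_2 = -1, so
  g(x) = -x^2 - 18*x/5.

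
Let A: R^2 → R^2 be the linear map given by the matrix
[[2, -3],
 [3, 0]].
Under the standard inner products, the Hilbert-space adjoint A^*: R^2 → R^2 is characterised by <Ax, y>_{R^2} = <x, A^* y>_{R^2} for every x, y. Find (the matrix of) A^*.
A^* = A^T =
[[2, 3],
 [-3, 0]]

For real matrices with standard dot products, the defining identity <Ax, y> = <x, A^* y> gives (Ax)^T y = x^T (A^*) y, i.e. x^T A^T y = x^T (A^*) y. Since this holds for all x, y, we must have A^* = A^T. Therefore
A^* =
[[2, 3],
 [-3, 0]].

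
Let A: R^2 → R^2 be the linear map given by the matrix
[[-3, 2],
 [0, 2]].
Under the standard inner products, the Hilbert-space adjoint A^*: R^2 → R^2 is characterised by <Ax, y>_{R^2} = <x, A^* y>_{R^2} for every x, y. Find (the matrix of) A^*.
A^* = A^T =
[[-3, 0],
 [2, 2]]

For real matrices with standard dot products, the defining identity <Ax, y> = <x, A^* y> gives (Ax)^T y = x^T (A^*) y, i.e. x^T A^T y = x^T (A^*) y. Since this holds for all x, y, we must have A^* = A^T. Therefore
A^* =
[[-3, 0],
 [2, 2]].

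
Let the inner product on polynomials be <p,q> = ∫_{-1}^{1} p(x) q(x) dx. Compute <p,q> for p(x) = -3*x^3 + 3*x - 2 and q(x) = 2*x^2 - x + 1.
<p,q> = -112/15

Expand the product: p(x)·q(x) = -6*x^5 + 3*x^4 + 3*x^3 - 7*x^2 + 5*x - 2.
∫_{-1}^{1} of each monomial x^k gives [2/(k+1) if k even, 0 if k odd]. Integrating term-by-term (or equivalently evaluating the antiderivative F(x) = -x^6 + 3*x^5/5 + 3*x^4/4 - 7*x^3/3 + 5*x^2/2 - 2*x at the endpoints):
  F(1) − F(−1) = -89/60 − (359/60) = -112/15.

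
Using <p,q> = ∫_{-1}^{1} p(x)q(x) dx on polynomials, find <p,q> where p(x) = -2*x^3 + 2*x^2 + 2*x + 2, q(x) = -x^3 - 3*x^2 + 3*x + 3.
<p,q> = 384/35

Expand the product: p(x)·q(x) = 2*x^6 + 4*x^5 - 14*x^4 - 8*x^3 + 6*x^2 + 12*x + 6.
∫_{-1}^{1} of each monomial x^k gives [2/(k+1) if k even, 0 if k odd]. Integrating term-by-term (or equivalently evaluating the antiderivative F(x) = 2*x^7/7 + 2*x^6/3 - 14*x^5/5 - 2*x^4 + 2*x^3 + 6*x^2 + 6*x at the endpoints):
  F(1) − F(−1) = 1066/105 − (-86/105) = 384/35.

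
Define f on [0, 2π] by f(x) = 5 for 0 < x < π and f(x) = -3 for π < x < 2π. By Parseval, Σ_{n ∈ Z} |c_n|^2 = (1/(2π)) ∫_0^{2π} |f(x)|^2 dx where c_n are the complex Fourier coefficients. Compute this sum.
Σ |c_n|^2 = 17

Parseval equates the L^2 energy of f (normalised by 1/(2π)) with the ℓ^2 sum of its Fourier coefficients: (1/(2π)) ∫_0^{2π} |f|^2 = Σ |c_n|^2.
Compute the left side: (1/(2π)) [∫_0^π 5^2 dx + ∫_π^{2π} (-3)^2 dx] = (1/(2π)) · (25π + 9π) = (25 + 9)/2 = 17.
So Σ_{n ∈ Z} |c_n|^2 = 17.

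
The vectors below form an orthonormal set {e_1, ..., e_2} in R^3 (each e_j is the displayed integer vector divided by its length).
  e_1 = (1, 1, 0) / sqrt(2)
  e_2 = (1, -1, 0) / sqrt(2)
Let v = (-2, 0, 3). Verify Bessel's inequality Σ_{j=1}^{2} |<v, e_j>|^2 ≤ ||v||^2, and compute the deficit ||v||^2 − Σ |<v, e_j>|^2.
Σ |<v, e_j>|^2 = 4; ||v||^2 = 13; deficit = 9

Write each e_j = u_j / sqrt(<u_j, u_j>) where u_j is the displayed integer vector. Then <v, e_j> = <v, u_j> / sqrt(<u_j, u_j>), so |<v, e_j>|^2 = <v, u_j>^2 / <u_j, u_j>.
Coefficients: <v, e_1> = -2/sqrt(2), <v, e_2> = -2/sqrt(2).
Square and sum: Σ |<v, e_j>|^2 = 4.
Compute ||v||^2 = v·v = 13.
Deficit = 13 − 4 = 9 ≥ 0, confirming Bessel's inequality. (The deficit equals ||v − Σ <v,e_j> e_j||^2, the squared distance from v to span{e_j}.)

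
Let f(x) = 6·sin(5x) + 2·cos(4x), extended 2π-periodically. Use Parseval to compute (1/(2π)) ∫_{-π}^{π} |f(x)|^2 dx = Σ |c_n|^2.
Σ |c_n|^2 = 20

Expand |f|^2 and use orthogonality of {sin(nx), cos(mx)} on [-π, π]:
  ∫_{-π}^{π} sin(nx)^2 dx = π, ∫ cos(mx)^2 dx = π, and cross terms integrate to 0.
So ∫_{-π}^{π} f(x)^2 dx = 6^2 · π + 2^2 · π = (36 + 4)π.
Divide by 2π: (36 + 4)/2 = 20.
By Parseval, this equals Σ |c_n|^2.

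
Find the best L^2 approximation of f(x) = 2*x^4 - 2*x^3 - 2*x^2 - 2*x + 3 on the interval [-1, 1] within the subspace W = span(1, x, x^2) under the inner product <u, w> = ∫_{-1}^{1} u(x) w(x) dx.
g(x) = -2*x^2/7 - 16*x/5 + 99/35

The best approximation g ∈ W is the orthogonal projection of f onto W. Writing g = a_0 + a_1 x + a_2 x^2, the coefficients solve the normal equations G · a = b where
  G_{ij} = <φ_i, φ_j> and b_i = <f, φ_i>, with φ_0 = 1, φ_1 = x, φ_2 = x^2.
G =
  [2, 0, 2/3]
  [0, 2/3, 0]
  [2/3, 0, 2/5],
b = (82/15, -32/15, 62/35).
Solving gives a_0 = 99/35, a_1 = -16/5, a_2 = -2/7, so
  g(x) = -2*x^2/7 - 16*x/5 + 99/35.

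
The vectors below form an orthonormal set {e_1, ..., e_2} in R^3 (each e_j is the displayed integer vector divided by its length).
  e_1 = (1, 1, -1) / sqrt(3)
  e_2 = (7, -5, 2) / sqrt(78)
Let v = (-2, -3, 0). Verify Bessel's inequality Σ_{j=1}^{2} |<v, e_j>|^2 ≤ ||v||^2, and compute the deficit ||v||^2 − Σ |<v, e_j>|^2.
Σ |<v, e_j>|^2 = 217/26; ||v||^2 = 13; deficit = 121/26

Write each e_j = u_j / sqrt(<u_j, u_j>) where u_j is the displayed integer vector. Then <v, e_j> = <v, u_j> / sqrt(<u_j, u_j>), so |<v, e_j>|^2 = <v, u_j>^2 / <u_j, u_j>.
Coefficients: <v, e_1> = -5/sqrt(3), <v, e_2> = 1/sqrt(78).
Square and sum: Σ |<v, e_j>|^2 = 217/26.
Compute ||v||^2 = v·v = 13.
Deficit = 13 − 217/26 = 121/26 ≥ 0, confirming Bessel's inequality. (The deficit equals ||v − Σ <v,e_j> e_j||^2, the squared distance from v to span{e_j}.)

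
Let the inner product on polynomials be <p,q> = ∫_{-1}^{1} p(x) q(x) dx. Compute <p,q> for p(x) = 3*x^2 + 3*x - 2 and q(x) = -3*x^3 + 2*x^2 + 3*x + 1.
<p,q> = 2/15

Expand the product: p(x)·q(x) = -9*x^5 - 3*x^4 + 21*x^3 + 8*x^2 - 3*x - 2.
∫_{-1}^{1} of each monomial x^k gives [2/(k+1) if k even, 0 if k odd]. Integrating term-by-term (or equivalently evaluating the antiderivative F(x) = -3*x^6/2 - 3*x^5/5 + 21*x^4/4 + 8*x^3/3 - 3*x^2/2 - 2*x at the endpoints):
  F(1) − F(−1) = 139/60 − (131/60) = 2/15.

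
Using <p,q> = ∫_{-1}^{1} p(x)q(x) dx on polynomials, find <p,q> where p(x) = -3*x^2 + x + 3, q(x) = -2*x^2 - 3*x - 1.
<p,q> = -38/5

Expand the product: p(x)·q(x) = 6*x^4 + 7*x^3 - 6*x^2 - 10*x - 3.
∫_{-1}^{1} of each monomial x^k gives [2/(k+1) if k even, 0 if k odd]. Integrating term-by-term (or equivalently evaluating the antiderivative F(x) = 6*x^5/5 + 7*x^4/4 - 2*x^3 - 5*x^2 - 3*x at the endpoints):
  F(1) − F(−1) = -141/20 − (11/20) = -38/5.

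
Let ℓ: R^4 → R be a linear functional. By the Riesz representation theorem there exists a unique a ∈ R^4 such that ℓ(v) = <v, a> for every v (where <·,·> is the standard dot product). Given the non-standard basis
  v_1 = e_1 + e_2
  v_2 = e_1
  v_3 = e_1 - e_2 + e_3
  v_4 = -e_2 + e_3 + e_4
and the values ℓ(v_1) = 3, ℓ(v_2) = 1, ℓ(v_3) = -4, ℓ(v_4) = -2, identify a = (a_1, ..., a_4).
a = (1, 2, -3, 3)

Write a = (a_1, ..., a_4) in the standard basis. For each basis vector v_i, ℓ(v_i) = <v_i, a> is a linear equation in the a_j's. Collect the n equations into a matrix system V a = ℓ, where row i of V is v_i (expressed in the standard basis). Since V is invertible (lower-triangular with 1s on the diagonal, up to permutation), solve by back-substitution:
  V =
[[1, 1, 0, 0],
 [1, 0, 0, 0],
 [1, -1, 1, 0],
 [0, -1, 1, 1]]
  V a = (3, 1, -4, -2)
Solving gives a = (1, 2, -3, 3).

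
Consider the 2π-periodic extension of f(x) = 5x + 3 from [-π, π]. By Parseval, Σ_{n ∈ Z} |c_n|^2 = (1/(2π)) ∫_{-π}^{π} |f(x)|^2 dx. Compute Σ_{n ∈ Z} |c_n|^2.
Σ |c_n|^2 = 25π^2/3 + 9

Expand and integrate term by term over [-π, π]:
  ∫ (5x)^2 dx = 25·(2π^3/3); ∫ 2·5·(3)·x dx = 0 (odd integrand); ∫ 3^2 dx = 9·2π.
So (1/(2π)) ∫_{-π}^{π} (5x + 3)^2 dx = 25π^2/3 + 9 = 25π^2/3 + 9.
Parseval ⇒ Σ |c_n|^2 = 25π^2/3 + 9.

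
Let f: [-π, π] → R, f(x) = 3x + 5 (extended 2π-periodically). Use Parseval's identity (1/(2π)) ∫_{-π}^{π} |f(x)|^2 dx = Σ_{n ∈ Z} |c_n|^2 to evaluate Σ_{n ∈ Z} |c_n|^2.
Σ |c_n|^2 = 3π^2 + 25

Expand and integrate term by term over [-π, π]:
  ∫ (3x)^2 dx = 9·(2π^3/3); ∫ 2·3·(5)·x dx = 0 (odd integrand); ∫ 5^2 dx = 25·2π.
So (1/(2π)) ∫_{-π}^{π} (3x + 5)^2 dx = 9π^2/3 + 25 = 3π^2 + 25.
Parseval ⇒ Σ |c_n|^2 = 3π^2 + 25.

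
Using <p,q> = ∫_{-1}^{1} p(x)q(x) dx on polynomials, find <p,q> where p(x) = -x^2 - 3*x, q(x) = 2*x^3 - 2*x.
<p,q> = 8/5

Expand the product: p(x)·q(x) = -2*x^5 - 6*x^4 + 2*x^3 + 6*x^2.
∫_{-1}^{1} of each monomial x^k gives [2/(k+1) if k even, 0 if k odd]. Integrating term-by-term (or equivalently evaluating the antiderivative F(x) = -x^6/3 - 6*x^5/5 + x^4/2 + 2*x^3 at the endpoints):
  F(1) − F(−1) = 29/30 − (-19/30) = 8/5.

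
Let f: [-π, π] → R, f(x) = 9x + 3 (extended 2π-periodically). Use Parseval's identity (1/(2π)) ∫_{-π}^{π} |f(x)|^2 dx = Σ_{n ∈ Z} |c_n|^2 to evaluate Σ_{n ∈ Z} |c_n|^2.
Σ |c_n|^2 = 27π^2 + 9

Expand and integrate term by term over [-π, π]:
  ∫ (9x)^2 dx = 81·(2π^3/3); ∫ 2·9·(3)·x dx = 0 (odd integrand); ∫ 3^2 dx = 9·2π.
So (1/(2π)) ∫_{-π}^{π} (9x + 3)^2 dx = 81π^2/3 + 9 = 27π^2 + 9.
Parseval ⇒ Σ |c_n|^2 = 27π^2 + 9.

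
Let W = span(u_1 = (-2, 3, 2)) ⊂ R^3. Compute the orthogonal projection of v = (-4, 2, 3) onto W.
proj_W(v) = (-40/17, 60/17, 40/17)

Set up U = [u_1 | ... | u_1] ∈ R^(3×1). The projector onto W = col(U) is P = U (U^T U)^(-1) U^T.
Compute U^T U =
  [17],
and U^T v = (20).
Solve U^T U · c = U^T v for the coefficients: c = (20/17). The projection is proj_W(v) = U c.
Check: (v - proj_W(v)) · u_1 = 0  (should be 0).
Result: proj_W(v) = (-40/17, 60/17, 40/17).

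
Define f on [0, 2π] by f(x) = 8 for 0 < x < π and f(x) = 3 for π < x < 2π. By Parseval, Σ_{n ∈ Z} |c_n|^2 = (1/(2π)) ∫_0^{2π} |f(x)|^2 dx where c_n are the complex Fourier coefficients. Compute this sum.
Σ |c_n|^2 = 73/2

Parseval equates the L^2 energy of f (normalised by 1/(2π)) with the ℓ^2 sum of its Fourier coefficients: (1/(2π)) ∫_0^{2π} |f|^2 = Σ |c_n|^2.
Compute the left side: (1/(2π)) [∫_0^π 8^2 dx + ∫_π^{2π} 3^2 dx] = (1/(2π)) · (64π + 9π) = (64 + 9)/2 = 73/2.
So Σ_{n ∈ Z} |c_n|^2 = 73/2.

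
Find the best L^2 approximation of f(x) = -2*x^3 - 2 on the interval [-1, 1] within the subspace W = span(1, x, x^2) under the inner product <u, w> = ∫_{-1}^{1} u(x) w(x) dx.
g(x) = -6*x/5 - 2

The best approximation g ∈ W is the orthogonal projection of f onto W. Writing g = a_0 + a_1 x + a_2 x^2, the coefficients solve the normal equations G · a = b where
  G_{ij} = <φ_i, φ_j> and b_i = <f, φ_i>, with φ_0 = 1, φ_1 = x, φ_2 = x^2.
G =
  [2, 0, 2/3]
  [0, 2/3, 0]
  [2/3, 0, 2/5],
b = (-4, -4/5, -4/3).
Solving gives a_0 = -2, a_1 = -6/5, a_2 = 0, so
  g(x) = -6*x/5 - 2.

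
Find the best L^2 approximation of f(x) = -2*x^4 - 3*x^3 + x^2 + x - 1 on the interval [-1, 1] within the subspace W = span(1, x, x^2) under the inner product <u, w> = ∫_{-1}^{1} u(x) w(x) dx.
g(x) = -5*x^2/7 - 4*x/5 - 29/35

The best approximation g ∈ W is the orthogonal projection of f onto W. Writing g = a_0 + a_1 x + a_2 x^2, the coefficients solve the normal equations G · a = b where
  G_{ij} = <φ_i, φ_j> and b_i = <f, φ_i>, with φ_0 = 1, φ_1 = x, φ_2 = x^2.
G =
  [2, 0, 2/3]
  [0, 2/3, 0]
  [2/3, 0, 2/5],
b = (-32/15, -8/15, -88/105).
Solving gives a_0 = -29/35, a_1 = -4/5, a_2 = -5/7, so
  g(x) = -5*x^2/7 - 4*x/5 - 29/35.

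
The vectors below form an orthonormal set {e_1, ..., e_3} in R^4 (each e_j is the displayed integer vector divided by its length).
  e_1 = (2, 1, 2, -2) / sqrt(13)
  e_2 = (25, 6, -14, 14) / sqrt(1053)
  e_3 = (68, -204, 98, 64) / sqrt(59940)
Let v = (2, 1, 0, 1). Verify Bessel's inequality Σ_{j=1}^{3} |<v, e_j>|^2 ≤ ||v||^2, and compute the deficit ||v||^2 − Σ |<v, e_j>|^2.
Σ |<v, e_j>|^2 = 989/185; ||v||^2 = 6; deficit = 121/185

Write each e_j = u_j / sqrt(<u_j, u_j>) where u_j is the displayed integer vector. Then <v, e_j> = <v, u_j> / sqrt(<u_j, u_j>), so |<v, e_j>|^2 = <v, u_j>^2 / <u_j, u_j>.
Coefficients: <v, e_1> = 3/sqrt(13), <v, e_2> = 70/sqrt(1053), <v, e_3> = -4/sqrt(59940).
Square and sum: Σ |<v, e_j>|^2 = 989/185.
Compute ||v||^2 = v·v = 6.
Deficit = 6 − 989/185 = 121/185 ≥ 0, confirming Bessel's inequality. (The deficit equals ||v − Σ <v,e_j> e_j||^2, the squared distance from v to span{e_j}.)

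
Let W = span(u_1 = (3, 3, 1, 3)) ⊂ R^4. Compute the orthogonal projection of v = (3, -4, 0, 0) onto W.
proj_W(v) = (-9/28, -9/28, -3/28, -9/28)

Set up U = [u_1 | ... | u_1] ∈ R^(4×1). The projector onto W = col(U) is P = U (U^T U)^(-1) U^T.
Compute U^T U =
  [28],
and U^T v = (-3).
Solve U^T U · c = U^T v for the coefficients: c = (-3/28). The projection is proj_W(v) = U c.
Check: (v - proj_W(v)) · u_1 = 0  (should be 0).
Result: proj_W(v) = (-9/28, -9/28, -3/28, -9/28).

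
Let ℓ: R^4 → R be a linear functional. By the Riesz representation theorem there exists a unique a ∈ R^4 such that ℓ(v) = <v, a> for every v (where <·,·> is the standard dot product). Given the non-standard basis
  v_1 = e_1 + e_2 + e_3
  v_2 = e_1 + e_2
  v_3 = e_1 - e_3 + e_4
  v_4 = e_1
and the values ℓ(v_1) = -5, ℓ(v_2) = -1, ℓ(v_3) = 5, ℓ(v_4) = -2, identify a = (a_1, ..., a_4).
a = (-2, 1, -4, 3)

Write a = (a_1, ..., a_4) in the standard basis. For each basis vector v_i, ℓ(v_i) = <v_i, a> is a linear equation in the a_j's. Collect the n equations into a matrix system V a = ℓ, where row i of V is v_i (expressed in the standard basis). Since V is invertible (lower-triangular with 1s on the diagonal, up to permutation), solve by back-substitution:
  V =
[[1, 1, 1, 0],
 [1, 1, 0, 0],
 [1, 0, -1, 1],
 [1, 0, 0, 0]]
  V a = (-5, -1, 5, -2)
Solving gives a = (-2, 1, -4, 3).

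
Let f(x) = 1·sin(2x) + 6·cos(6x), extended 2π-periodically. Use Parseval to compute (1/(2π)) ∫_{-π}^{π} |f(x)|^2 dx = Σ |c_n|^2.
Σ |c_n|^2 = 37/2

Expand |f|^2 and use orthogonality of {sin(nx), cos(mx)} on [-π, π]:
  ∫_{-π}^{π} sin(nx)^2 dx = π, ∫ cos(mx)^2 dx = π, and cross terms integrate to 0.
So ∫_{-π}^{π} f(x)^2 dx = 1^2 · π + 6^2 · π = (1 + 36)π.
Divide by 2π: (1 + 36)/2 = 37/2.
By Parseval, this equals Σ |c_n|^2.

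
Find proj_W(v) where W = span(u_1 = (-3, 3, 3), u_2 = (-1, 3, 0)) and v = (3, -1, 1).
proj_W(v) = (6/7, -12/7, -3/7)

Set up U = [u_1 | ... | u_2] ∈ R^(3×2). The projector onto W = col(U) is P = U (U^T U)^(-1) U^T.
Compute U^T U =
  [27, 12]
  [12, 10],
and U^T v = (-9, -6).
Solve U^T U · c = U^T v for the coefficients: c = (-1/7, -3/7). The projection is proj_W(v) = U c.
Check: (v - proj_W(v)) · u_1 = 0  (should be 0).
Check: (v - proj_W(v)) · u_2 = 0  (should be 0).
Result: proj_W(v) = (6/7, -12/7, -3/7).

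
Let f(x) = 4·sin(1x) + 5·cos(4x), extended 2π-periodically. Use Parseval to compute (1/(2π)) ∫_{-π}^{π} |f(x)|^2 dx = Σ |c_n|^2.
Σ |c_n|^2 = 41/2

Expand |f|^2 and use orthogonality of {sin(nx), cos(mx)} on [-π, π]:
  ∫_{-π}^{π} sin(nx)^2 dx = π, ∫ cos(mx)^2 dx = π, and cross terms integrate to 0.
So ∫_{-π}^{π} f(x)^2 dx = 4^2 · π + 5^2 · π = (16 + 25)π.
Divide by 2π: (16 + 25)/2 = 41/2.
By Parseval, this equals Σ |c_n|^2.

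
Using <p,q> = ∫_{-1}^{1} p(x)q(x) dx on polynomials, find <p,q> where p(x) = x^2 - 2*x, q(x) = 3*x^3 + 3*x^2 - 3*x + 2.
<p,q> = 62/15

Expand the product: p(x)·q(x) = 3*x^5 - 3*x^4 - 9*x^3 + 8*x^2 - 4*x.
∫_{-1}^{1} of each monomial x^k gives [2/(k+1) if k even, 0 if k odd]. Integrating term-by-term (or equivalently evaluating the antiderivative F(x) = x^6/2 - 3*x^5/5 - 9*x^4/4 + 8*x^3/3 - 2*x^2 at the endpoints):
  F(1) − F(−1) = -101/60 − (-349/60) = 62/15.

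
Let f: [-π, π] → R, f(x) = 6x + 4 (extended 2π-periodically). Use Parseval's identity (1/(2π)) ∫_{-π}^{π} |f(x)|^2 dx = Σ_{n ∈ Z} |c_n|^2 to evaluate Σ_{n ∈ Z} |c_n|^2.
Σ |c_n|^2 = 12π^2 + 16

Expand and integrate term by term over [-π, π]:
  ∫ (6x)^2 dx = 36·(2π^3/3); ∫ 2·6·(4)·x dx = 0 (odd integrand); ∫ 4^2 dx = 16·2π.
So (1/(2π)) ∫_{-π}^{π} (6x + 4)^2 dx = 36π^2/3 + 16 = 12π^2 + 16.
Parseval ⇒ Σ |c_n|^2 = 12π^2 + 16.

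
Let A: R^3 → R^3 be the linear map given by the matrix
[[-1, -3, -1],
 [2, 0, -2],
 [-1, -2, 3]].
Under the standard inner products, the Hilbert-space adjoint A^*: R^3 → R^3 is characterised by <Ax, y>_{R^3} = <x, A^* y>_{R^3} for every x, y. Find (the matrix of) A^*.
A^* = A^T =
[[-1, 2, -1],
 [-3, 0, -2],
 [-1, -2, 3]]

For real matrices with standard dot products, the defining identity <Ax, y> = <x, A^* y> gives (Ax)^T y = x^T (A^*) y, i.e. x^T A^T y = x^T (A^*) y. Since this holds for all x, y, we must have A^* = A^T. Therefore
A^* =
[[-1, 2, -1],
 [-3, 0, -2],
 [-1, -2, 3]].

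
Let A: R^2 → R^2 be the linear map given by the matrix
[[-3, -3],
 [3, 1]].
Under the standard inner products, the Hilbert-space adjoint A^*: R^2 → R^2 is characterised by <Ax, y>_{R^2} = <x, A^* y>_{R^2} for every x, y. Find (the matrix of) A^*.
A^* = A^T =
[[-3, 3],
 [-3, 1]]

For real matrices with standard dot products, the defining identity <Ax, y> = <x, A^* y> gives (Ax)^T y = x^T (A^*) y, i.e. x^T A^T y = x^T (A^*) y. Since this holds for all x, y, we must have A^* = A^T. Therefore
A^* =
[[-3, 3],
 [-3, 1]].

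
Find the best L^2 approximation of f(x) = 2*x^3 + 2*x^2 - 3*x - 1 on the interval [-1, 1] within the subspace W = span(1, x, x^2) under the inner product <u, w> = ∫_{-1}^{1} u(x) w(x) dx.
g(x) = 2*x^2 - 9*x/5 - 1

The best approximation g ∈ W is the orthogonal projection of f onto W. Writing g = a_0 + a_1 x + a_2 x^2, the coefficients solve the normal equations G · a = b where
  G_{ij} = <φ_i, φ_j> and b_i = <f, φ_i>, with φ_0 = 1, φ_1 = x, φ_2 = x^2.
G =
  [2, 0, 2/3]
  [0, 2/3, 0]
  [2/3, 0, 2/5],
b = (-2/3, -6/5, 2/15).
Solving gives a_0 = -1, a_1 = -9/5, a_2 = 2, so
  g(x) = 2*x^2 - 9*x/5 - 1.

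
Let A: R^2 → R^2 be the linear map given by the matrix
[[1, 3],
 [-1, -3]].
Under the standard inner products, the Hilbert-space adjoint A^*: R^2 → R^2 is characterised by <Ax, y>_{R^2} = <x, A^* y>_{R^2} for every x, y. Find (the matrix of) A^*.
A^* = A^T =
[[1, -1],
 [3, -3]]

For real matrices with standard dot products, the defining identity <Ax, y> = <x, A^* y> gives (Ax)^T y = x^T (A^*) y, i.e. x^T A^T y = x^T (A^*) y. Since this holds for all x, y, we must have A^* = A^T. Therefore
A^* =
[[1, -1],
 [3, -3]].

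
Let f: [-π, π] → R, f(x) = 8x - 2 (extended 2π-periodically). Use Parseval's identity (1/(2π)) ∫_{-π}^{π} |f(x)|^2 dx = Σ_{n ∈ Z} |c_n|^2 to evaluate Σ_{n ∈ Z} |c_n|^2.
Σ |c_n|^2 = 64π^2/3 + 4

Expand and integrate term by term over [-π, π]:
  ∫ (8x)^2 dx = 64·(2π^3/3); ∫ 2·8·(-2)·x dx = 0 (odd integrand); ∫ (-2)^2 dx = 4·2π.
So (1/(2π)) ∫_{-π}^{π} (8x - 2)^2 dx = 64π^2/3 + 4 = 64π^2/3 + 4.
Parseval ⇒ Σ |c_n|^2 = 64π^2/3 + 4.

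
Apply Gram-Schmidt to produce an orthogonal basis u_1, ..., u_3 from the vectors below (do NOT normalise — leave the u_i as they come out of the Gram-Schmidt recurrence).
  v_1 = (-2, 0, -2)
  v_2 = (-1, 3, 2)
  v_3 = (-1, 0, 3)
Orthogonal basis:
  u_1 = (-2, 0, -2)
  u_2 = (-3/2, 3, 3/2)
  u_3 = (-4/3, -4/3, 4/3)

Apply the Gram-Schmidt recurrence
  u_1 = v_1
  u_i = v_i − Σ_{j<i} ((v_i · u_j) / (u_j · u_j)) · u_j.

Step by step this gives:
  u_1 = (-2, 0, -2)
  u_2 = (-3/2, 3, 3/2)
  u_3 = (-4/3, -4/3, 4/3)

Orthogonality check:
  u_2 · u_1 = 0 (should be 0)
  u_3 · u_1 = 0 (should be 0)
  u_3 · u_2 = 0 (should be 0)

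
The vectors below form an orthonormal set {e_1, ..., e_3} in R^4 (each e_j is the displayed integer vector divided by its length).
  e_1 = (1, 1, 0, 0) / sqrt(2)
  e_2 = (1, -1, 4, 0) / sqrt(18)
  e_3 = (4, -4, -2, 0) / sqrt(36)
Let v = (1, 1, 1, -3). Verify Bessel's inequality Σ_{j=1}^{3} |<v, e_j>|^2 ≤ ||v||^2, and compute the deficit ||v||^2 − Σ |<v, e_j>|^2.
Σ |<v, e_j>|^2 = 3; ||v||^2 = 12; deficit = 9

Write each e_j = u_j / sqrt(<u_j, u_j>) where u_j is the displayed integer vector. Then <v, e_j> = <v, u_j> / sqrt(<u_j, u_j>), so |<v, e_j>|^2 = <v, u_j>^2 / <u_j, u_j>.
Coefficients: <v, e_1> = 2/sqrt(2), <v, e_2> = 4/sqrt(18), <v, e_3> = -2/sqrt(36).
Square and sum: Σ |<v, e_j>|^2 = 3.
Compute ||v||^2 = v·v = 12.
Deficit = 12 − 3 = 9 ≥ 0, confirming Bessel's inequality. (The deficit equals ||v − Σ <v,e_j> e_j||^2, the squared distance from v to span{e_j}.)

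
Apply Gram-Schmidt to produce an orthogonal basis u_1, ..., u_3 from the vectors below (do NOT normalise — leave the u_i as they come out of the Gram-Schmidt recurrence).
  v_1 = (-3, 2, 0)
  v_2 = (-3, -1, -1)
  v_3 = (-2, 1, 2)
Orthogonal basis:
  u_1 = (-3, 2, 0)
  u_2 = (-18/13, -27/13, -1)
  u_3 = (-19/47, -57/94, 171/94)

Apply the Gram-Schmidt recurrence
  u_1 = v_1
  u_i = v_i − Σ_{j<i} ((v_i · u_j) / (u_j · u_j)) · u_j.

Step by step this gives:
  u_1 = (-3, 2, 0)
  u_2 = (-18/13, -27/13, -1)
  u_3 = (-19/47, -57/94, 171/94)

Orthogonality check:
  u_2 · u_1 = 0 (should be 0)
  u_3 · u_1 = 0 (should be 0)
  u_3 · u_2 = 0 (should be 0)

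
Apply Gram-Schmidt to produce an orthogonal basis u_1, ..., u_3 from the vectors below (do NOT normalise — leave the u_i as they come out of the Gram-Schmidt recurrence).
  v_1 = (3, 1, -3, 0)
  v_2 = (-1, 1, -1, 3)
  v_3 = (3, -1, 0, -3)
Orthogonal basis:
  u_1 = (3, 1, -3, 0)
  u_2 = (-22/19, 18/19, -16/19, 3)
  u_3 = (99/227, -81/227, 72/227, 84/227)

Apply the Gram-Schmidt recurrence
  u_1 = v_1
  u_i = v_i − Σ_{j<i} ((v_i · u_j) / (u_j · u_j)) · u_j.

Step by step this gives:
  u_1 = (3, 1, -3, 0)
  u_2 = (-22/19, 18/19, -16/19, 3)
  u_3 = (99/227, -81/227, 72/227, 84/227)

Orthogonality check:
  u_2 · u_1 = 0 (should be 0)
  u_3 · u_1 = 0 (should be 0)
  u_3 · u_2 = 0 (should be 0)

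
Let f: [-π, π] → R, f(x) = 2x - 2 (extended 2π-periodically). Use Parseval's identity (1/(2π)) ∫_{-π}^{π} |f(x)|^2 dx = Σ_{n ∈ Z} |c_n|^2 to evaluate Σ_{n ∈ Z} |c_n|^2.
Σ |c_n|^2 = 4π^2/3 + 4

Expand and integrate term by term over [-π, π]:
  ∫ (2x)^2 dx = 4·(2π^3/3); ∫ 2·2·(-2)·x dx = 0 (odd integrand); ∫ (-2)^2 dx = 4·2π.
So (1/(2π)) ∫_{-π}^{π} (2x - 2)^2 dx = 4π^2/3 + 4 = 4π^2/3 + 4.
Parseval ⇒ Σ |c_n|^2 = 4π^2/3 + 4.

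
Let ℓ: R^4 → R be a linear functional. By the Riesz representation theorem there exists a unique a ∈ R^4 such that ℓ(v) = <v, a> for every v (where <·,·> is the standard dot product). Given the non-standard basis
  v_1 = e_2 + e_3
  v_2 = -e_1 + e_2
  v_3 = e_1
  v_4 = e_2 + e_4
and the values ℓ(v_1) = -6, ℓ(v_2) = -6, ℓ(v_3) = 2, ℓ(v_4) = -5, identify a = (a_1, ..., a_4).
a = (2, -4, -2, -1)

Write a = (a_1, ..., a_4) in the standard basis. For each basis vector v_i, ℓ(v_i) = <v_i, a> is a linear equation in the a_j's. Collect the n equations into a matrix system V a = ℓ, where row i of V is v_i (expressed in the standard basis). Since V is invertible (lower-triangular with 1s on the diagonal, up to permutation), solve by back-substitution:
  V =
[[0, 1, 1, 0],
 [-1, 1, 0, 0],
 [1, 0, 0, 0],
 [0, 1, 0, 1]]
  V a = (-6, -6, 2, -5)
Solving gives a = (2, -4, -2, -1).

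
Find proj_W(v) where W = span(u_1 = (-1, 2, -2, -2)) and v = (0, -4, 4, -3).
proj_W(v) = (10/13, -20/13, 20/13, 20/13)

Set up U = [u_1 | ... | u_1] ∈ R^(4×1). The projector onto W = col(U) is P = U (U^T U)^(-1) U^T.
Compute U^T U =
  [13],
and U^T v = (-10).
Solve U^T U · c = U^T v for the coefficients: c = (-10/13). The projection is proj_W(v) = U c.
Check: (v - proj_W(v)) · u_1 = 0  (should be 0).
Result: proj_W(v) = (10/13, -20/13, 20/13, 20/13).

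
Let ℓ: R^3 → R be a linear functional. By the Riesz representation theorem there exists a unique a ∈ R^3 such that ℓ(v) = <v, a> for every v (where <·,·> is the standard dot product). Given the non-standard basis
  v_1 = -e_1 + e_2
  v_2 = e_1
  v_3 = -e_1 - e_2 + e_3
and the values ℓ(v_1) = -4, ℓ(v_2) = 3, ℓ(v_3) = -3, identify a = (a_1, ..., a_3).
a = (3, -1, -1)

Write a = (a_1, ..., a_3) in the standard basis. For each basis vector v_i, ℓ(v_i) = <v_i, a> is a linear equation in the a_j's. Collect the n equations into a matrix system V a = ℓ, where row i of V is v_i (expressed in the standard basis). Since V is invertible (lower-triangular with 1s on the diagonal, up to permutation), solve by back-substitution:
  V =
[[-1, 1, 0],
 [1, 0, 0],
 [-1, -1, 1]]
  V a = (-4, 3, -3)
Solving gives a = (3, -1, -1).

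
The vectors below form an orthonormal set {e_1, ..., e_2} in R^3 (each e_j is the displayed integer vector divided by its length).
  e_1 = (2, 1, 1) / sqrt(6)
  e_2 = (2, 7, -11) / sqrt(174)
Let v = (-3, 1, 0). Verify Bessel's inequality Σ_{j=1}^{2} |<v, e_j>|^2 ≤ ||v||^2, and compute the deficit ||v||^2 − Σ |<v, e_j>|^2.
Σ |<v, e_j>|^2 = 121/29; ||v||^2 = 10; deficit = 169/29

Write each e_j = u_j / sqrt(<u_j, u_j>) where u_j is the displayed integer vector. Then <v, e_j> = <v, u_j> / sqrt(<u_j, u_j>), so |<v, e_j>|^2 = <v, u_j>^2 / <u_j, u_j>.
Coefficients: <v, e_1> = -5/sqrt(6), <v, e_2> = 1/sqrt(174).
Square and sum: Σ |<v, e_j>|^2 = 121/29.
Compute ||v||^2 = v·v = 10.
Deficit = 10 − 121/29 = 169/29 ≥ 0, confirming Bessel's inequality. (The deficit equals ||v − Σ <v,e_j> e_j||^2, the squared distance from v to span{e_j}.)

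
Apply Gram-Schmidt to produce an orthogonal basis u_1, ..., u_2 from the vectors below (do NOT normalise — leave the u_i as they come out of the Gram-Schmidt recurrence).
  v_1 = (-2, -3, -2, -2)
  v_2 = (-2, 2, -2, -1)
Orthogonal basis:
  u_1 = (-2, -3, -2, -2)
  u_2 = (-34/21, 18/7, -34/21, -13/21)

Apply the Gram-Schmidt recurrence
  u_1 = v_1
  u_i = v_i − Σ_{j<i} ((v_i · u_j) / (u_j · u_j)) · u_j.

Step by step this gives:
  u_1 = (-2, -3, -2, -2)
  u_2 = (-34/21, 18/7, -34/21, -13/21)

Orthogonality check:
  u_2 · u_1 = 0 (should be 0)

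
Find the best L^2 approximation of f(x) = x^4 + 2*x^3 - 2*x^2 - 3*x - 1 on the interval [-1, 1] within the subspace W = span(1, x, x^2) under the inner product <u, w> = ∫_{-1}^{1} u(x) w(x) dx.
g(x) = -8*x^2/7 - 9*x/5 - 38/35

The best approximation g ∈ W is the orthogonal projection of f onto W. Writing g = a_0 + a_1 x + a_2 x^2, the coefficients solve the normal equations G · a = b where
  G_{ij} = <φ_i, φ_j> and b_i = <f, φ_i>, with φ_0 = 1, φ_1 = x, φ_2 = x^2.
G =
  [2, 0, 2/3]
  [0, 2/3, 0]
  [2/3, 0, 2/5],
b = (-44/15, -6/5, -124/105).
Solving gives a_0 = -38/35, a_1 = -9/5, a_2 = -8/7, so
  g(x) = -8*x^2/7 - 9*x/5 - 38/35.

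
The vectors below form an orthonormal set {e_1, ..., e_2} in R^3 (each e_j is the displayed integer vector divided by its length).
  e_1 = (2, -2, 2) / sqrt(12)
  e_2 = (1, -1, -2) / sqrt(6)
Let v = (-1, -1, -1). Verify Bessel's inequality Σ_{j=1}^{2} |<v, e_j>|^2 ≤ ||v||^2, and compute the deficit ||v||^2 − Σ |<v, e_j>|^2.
Σ |<v, e_j>|^2 = 1; ||v||^2 = 3; deficit = 2

Write each e_j = u_j / sqrt(<u_j, u_j>) where u_j is the displayed integer vector. Then <v, e_j> = <v, u_j> / sqrt(<u_j, u_j>), so |<v, e_j>|^2 = <v, u_j>^2 / <u_j, u_j>.
Coefficients: <v, e_1> = -2/sqrt(12), <v, e_2> = 2/sqrt(6).
Square and sum: Σ |<v, e_j>|^2 = 1.
Compute ||v||^2 = v·v = 3.
Deficit = 3 − 1 = 2 ≥ 0, confirming Bessel's inequality. (The deficit equals ||v − Σ <v,e_j> e_j||^2, the squared distance from v to span{e_j}.)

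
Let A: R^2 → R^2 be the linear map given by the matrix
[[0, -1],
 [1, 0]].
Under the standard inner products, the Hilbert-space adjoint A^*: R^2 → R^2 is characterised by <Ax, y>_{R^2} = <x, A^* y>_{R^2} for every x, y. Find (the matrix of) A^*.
A^* = A^T =
[[0, 1],
 [-1, 0]]

For real matrices with standard dot products, the defining identity <Ax, y> = <x, A^* y> gives (Ax)^T y = x^T (A^*) y, i.e. x^T A^T y = x^T (A^*) y. Since this holds for all x, y, we must have A^* = A^T. Therefore
A^* =
[[0, 1],
 [-1, 0]].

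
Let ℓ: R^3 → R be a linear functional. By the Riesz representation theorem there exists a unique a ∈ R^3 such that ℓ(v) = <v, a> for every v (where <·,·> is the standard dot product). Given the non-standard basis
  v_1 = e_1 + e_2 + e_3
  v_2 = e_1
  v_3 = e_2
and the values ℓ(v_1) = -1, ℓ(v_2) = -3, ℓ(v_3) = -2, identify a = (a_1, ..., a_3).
a = (-3, -2, 4)

Write a = (a_1, ..., a_3) in the standard basis. For each basis vector v_i, ℓ(v_i) = <v_i, a> is a linear equation in the a_j's. Collect the n equations into a matrix system V a = ℓ, where row i of V is v_i (expressed in the standard basis). Since V is invertible (lower-triangular with 1s on the diagonal, up to permutation), solve by back-substitution:
  V =
[[1, 1, 1],
 [1, 0, 0],
 [0, 1, 0]]
  V a = (-1, -3, -2)
Solving gives a = (-3, -2, 4).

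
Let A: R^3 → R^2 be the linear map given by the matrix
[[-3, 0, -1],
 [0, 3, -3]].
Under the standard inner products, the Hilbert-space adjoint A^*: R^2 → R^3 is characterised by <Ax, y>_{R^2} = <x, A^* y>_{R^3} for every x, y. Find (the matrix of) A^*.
A^* = A^T =
[[-3, 0],
 [0, 3],
 [-1, -3]]

For real matrices with standard dot products, the defining identity <Ax, y> = <x, A^* y> gives (Ax)^T y = x^T (A^*) y, i.e. x^T A^T y = x^T (A^*) y. Since this holds for all x, y, we must have A^* = A^T. Therefore
A^* =
[[-3, 0],
 [0, 3],
 [-1, -3]].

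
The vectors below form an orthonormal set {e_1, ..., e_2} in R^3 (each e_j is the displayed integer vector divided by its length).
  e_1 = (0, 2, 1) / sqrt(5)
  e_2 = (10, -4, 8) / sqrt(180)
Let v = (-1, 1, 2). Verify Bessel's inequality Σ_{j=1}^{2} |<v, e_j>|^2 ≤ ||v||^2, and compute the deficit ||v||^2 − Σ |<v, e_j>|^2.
Σ |<v, e_j>|^2 = 29/9; ||v||^2 = 6; deficit = 25/9

Write each e_j = u_j / sqrt(<u_j, u_j>) where u_j is the displayed integer vector. Then <v, e_j> = <v, u_j> / sqrt(<u_j, u_j>), so |<v, e_j>|^2 = <v, u_j>^2 / <u_j, u_j>.
Coefficients: <v, e_1> = 4/sqrt(5), <v, e_2> = 2/sqrt(180).
Square and sum: Σ |<v, e_j>|^2 = 29/9.
Compute ||v||^2 = v·v = 6.
Deficit = 6 − 29/9 = 25/9 ≥ 0, confirming Bessel's inequality. (The deficit equals ||v − Σ <v,e_j> e_j||^2, the squared distance from v to span{e_j}.)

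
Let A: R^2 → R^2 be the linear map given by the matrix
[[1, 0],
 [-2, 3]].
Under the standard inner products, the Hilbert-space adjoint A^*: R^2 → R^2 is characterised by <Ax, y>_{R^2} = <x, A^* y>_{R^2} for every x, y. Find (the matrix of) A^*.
A^* = A^T =
[[1, -2],
 [0, 3]]

For real matrices with standard dot products, the defining identity <Ax, y> = <x, A^* y> gives (Ax)^T y = x^T (A^*) y, i.e. x^T A^T y = x^T (A^*) y. Since this holds for all x, y, we must have A^* = A^T. Therefore
A^* =
[[1, -2],
 [0, 3]].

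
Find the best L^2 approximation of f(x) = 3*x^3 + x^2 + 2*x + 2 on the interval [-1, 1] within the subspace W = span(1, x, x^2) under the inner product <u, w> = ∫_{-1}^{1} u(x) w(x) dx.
g(x) = x^2 + 19*x/5 + 2

The best approximation g ∈ W is the orthogonal projection of f onto W. Writing g = a_0 + a_1 x + a_2 x^2, the coefficients solve the normal equations G · a = b where
  G_{ij} = <φ_i, φ_j> and b_i = <f, φ_i>, with φ_0 = 1, φ_1 = x, φ_2 = x^2.
G =
  [2, 0, 2/3]
  [0, 2/3, 0]
  [2/3, 0, 2/5],
b = (14/3, 38/15, 26/15).
Solving gives a_0 = 2, a_1 = 19/5, a_2 = 1, so
  g(x) = x^2 + 19*x/5 + 2.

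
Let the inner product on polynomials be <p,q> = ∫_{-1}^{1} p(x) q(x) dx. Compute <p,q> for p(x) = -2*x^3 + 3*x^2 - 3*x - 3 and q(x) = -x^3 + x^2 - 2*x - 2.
<p,q> = 102/7

Expand the product: p(x)·q(x) = 2*x^6 - 5*x^5 + 10*x^4 - 2*x^3 - 3*x^2 + 12*x + 6.
∫_{-1}^{1} of each monomial x^k gives [2/(k+1) if k even, 0 if k odd]. Integrating term-by-term (or equivalently evaluating the antiderivative F(x) = 2*x^7/7 - 5*x^6/6 + 2*x^5 - x^4/2 - x^3 + 6*x^2 + 6*x at the endpoints):
  F(1) − F(−1) = 251/21 − (-55/21) = 102/7.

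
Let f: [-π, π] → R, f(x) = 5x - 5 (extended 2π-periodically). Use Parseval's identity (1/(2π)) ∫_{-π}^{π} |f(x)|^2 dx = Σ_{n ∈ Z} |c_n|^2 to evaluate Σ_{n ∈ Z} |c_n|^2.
Σ |c_n|^2 = 25π^2/3 + 25

Expand and integrate term by term over [-π, π]:
  ∫ (5x)^2 dx = 25·(2π^3/3); ∫ 2·5·(-5)·x dx = 0 (odd integrand); ∫ (-5)^2 dx = 25·2π.
So (1/(2π)) ∫_{-π}^{π} (5x - 5)^2 dx = 25π^2/3 + 25 = 25π^2/3 + 25.
Parseval ⇒ Σ |c_n|^2 = 25π^2/3 + 25.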